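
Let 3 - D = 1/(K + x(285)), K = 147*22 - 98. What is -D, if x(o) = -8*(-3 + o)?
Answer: -2639/880 ≈ -2.9989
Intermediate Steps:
K = 3136 (K = 3234 - 98 = 3136)
x(o) = 24 - 8*o
D = 2639/880 (D = 3 - 1/(3136 + (24 - 8*285)) = 3 - 1/(3136 + (24 - 2280)) = 3 - 1/(3136 - 2256) = 3 - 1/880 = 2639/880 ≈ 2.9989)
-D = -1*2639/880 = -2639/880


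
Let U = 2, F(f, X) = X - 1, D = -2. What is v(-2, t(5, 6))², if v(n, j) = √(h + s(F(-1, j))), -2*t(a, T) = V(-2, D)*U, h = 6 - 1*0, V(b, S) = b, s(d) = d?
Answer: 7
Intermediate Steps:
F(f, X) = -1 + X
h = 6 (h = 6 + 0 = 6)
t(a, T) = 2 (t(a, T) = -(-1)*2 = -½*(-4) = 2)
v(n, j) = √(5 + j) (v(n, j) = √(6 + (-1 + j)) = √(5 + j))
v(-2, t(5, 6))² = (√(5 + 2))² = (√7)² = 7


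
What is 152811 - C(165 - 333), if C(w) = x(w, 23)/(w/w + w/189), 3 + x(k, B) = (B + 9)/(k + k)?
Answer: 1069872/7 ≈ 1.5284e+5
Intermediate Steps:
x(k, B) = -3 + (9 + B)/(2*k) (x(k, B) = -3 + (B + 9)/(k + k) = -3 + (9 + B)/((2*k)) = -3 + (9 + B)*(1/(2*k)) = -3 + (9 + B)/(2*k))
C(w) = (32 - 6*w)/(2*w*(1 + w/189)) (C(w) = ((9 + 23 - 6*w)/(2*w))/(w/w + w/189) = ((32 - 6*w)/(2*w))/(1 + w*(1/189)) = ((32 - 6*w)/(2*w))/(1 + w/189) = (32 - 6*w)/(2*w*(1 + w/189)))
152811 - C(165 - 333) = 152811 - 189*(16 - 3*(165 - 333))/((165 - 333)*(189 + (165 - 333))) = 152811 - 189*(16 - 3*(-168))/((-168)*(189 - 168)) = 152811 - 189*(-1)*(16 + 504)/(168*21) = 152811 - 189*(-1)*520/(168*21) = 152811 - 1*(-195/7) = 152811 + 195/7 = 1069872/7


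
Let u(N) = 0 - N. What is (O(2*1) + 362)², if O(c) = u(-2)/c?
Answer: 131769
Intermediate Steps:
u(N) = -N
O(c) = 2/c (O(c) = (-1*(-2))/c = 2/c)
(O(2*1) + 362)² = (2/((2*1)) + 362)² = (2/2 + 362)² = (2*(½) + 362)² = (1 + 362)² = 363² = 131769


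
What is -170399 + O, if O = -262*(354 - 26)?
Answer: -256335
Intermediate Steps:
O = -85936 (O = -262*328 = -85936)
-170399 + O = -170399 - 85936 = -256335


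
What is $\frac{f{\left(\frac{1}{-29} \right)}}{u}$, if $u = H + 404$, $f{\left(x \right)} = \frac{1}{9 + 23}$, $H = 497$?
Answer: $\frac{1}{28832} \approx 3.4684 \cdot 10^{-5}$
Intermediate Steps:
$f{\left(x \right)} = \frac{1}{32}$
$u = 901$ ($u = 497 + 404 = 901$)
$\frac{f{\left(\frac{1}{-29} \right)}}{u} = \frac{1}{32 \cdot 901} = \frac{1}{32} \cdot \frac{1}{901} = \frac{1}{28832}$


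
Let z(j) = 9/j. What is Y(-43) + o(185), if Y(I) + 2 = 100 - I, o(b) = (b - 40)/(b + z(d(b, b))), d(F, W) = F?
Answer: 4853819/34234 ≈ 141.78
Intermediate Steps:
o(b) = (-40 + b)/(b + 9/b) (o(b) = (b - 40)/(b + 9/b) = (-40 + b)/(b + 9/b))
Y(I) = 98 - I (Y(I) = -2 + (100 - I) = 98 - I)
Y(-43) + o(185) = (98 - 1*(-43)) + 185*(-40 + 185)/(9 + 185²) = (98 + 43) + 185*145/(9 + 34225) = 141 + 185*145/34234 = 141 + 185*(1/34234)*145 = 141 + 26825/34234 = 4853819/34234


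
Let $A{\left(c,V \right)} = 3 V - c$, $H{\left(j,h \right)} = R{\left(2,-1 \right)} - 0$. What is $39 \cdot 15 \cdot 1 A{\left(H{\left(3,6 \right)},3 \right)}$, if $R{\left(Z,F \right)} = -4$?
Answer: $7605$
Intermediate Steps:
$H{\left(j,h \right)} = -4$ ($H{\left(j,h \right)} = -4 - 0 = -4 + 0 = -4$)
$A{\left(c,V \right)} = - c + 3 V$
$39 \cdot 15 \cdot 1 A{\left(H{\left(3,6 \right)},3 \right)} = 39 \cdot 15 \cdot 1 \left(\left(-1\right) \left(-4\right) + 3 \cdot 3\right) = 39 \cdot 15 \left(4 + 9\right) = 585 \cdot 13 = 7605$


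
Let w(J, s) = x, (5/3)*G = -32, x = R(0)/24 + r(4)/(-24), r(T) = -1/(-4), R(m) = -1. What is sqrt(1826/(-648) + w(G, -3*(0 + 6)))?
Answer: I*sqrt(14878)/72 ≈ 1.6941*I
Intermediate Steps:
r(T) = 1/4 (r(T) = -1*(-1/4) = 1/4)
x = -5/96 (x = -1/24 + (1/4)/(-24) = -1*1/24 + (1/4)*(-1/24) = -1/24 - 1/96 = -5/96 ≈ -0.052083)
G = -96/5 (G = (3/5)*(-32) = -96/5 ≈ -19.200)
w(J, s) = -5/96
sqrt(1826/(-648) + w(G, -3*(0 + 6))) = sqrt(1826/(-648) - 5/96) = sqrt(1826*(-1/648) - 5/96) = sqrt(-913/324 - 5/96) = sqrt(-7439/2592) = I*sqrt(14878)/72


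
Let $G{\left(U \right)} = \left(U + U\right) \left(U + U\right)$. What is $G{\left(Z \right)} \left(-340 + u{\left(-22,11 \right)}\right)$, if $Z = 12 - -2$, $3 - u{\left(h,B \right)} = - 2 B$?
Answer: $-246960$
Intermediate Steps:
$u{\left(h,B \right)} = 3 + 2 B$ ($u{\left(h,B \right)} = 3 - - 2 B = 3 + 2 B$)
$Z = 14$ ($Z = 12 + 2 = 14$)
$G{\left(U \right)} = 4 U^{2}$ ($G{\left(U \right)} = 2 U 2 U = 4 U^{2}$)
$G{\left(Z \right)} \left(-340 + u{\left(-22,11 \right)}\right) = 4 \cdot 14^{2} \left(-340 + \left(3 + 2 \cdot 11\right)\right) = 4 \cdot 196 \left(-340 + \left(3 + 22\right)\right) = 784 \left(-340 + 25\right) = 784 \left(-315\right) = -246960$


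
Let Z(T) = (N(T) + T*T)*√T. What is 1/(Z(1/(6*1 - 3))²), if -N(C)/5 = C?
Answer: 243/196 ≈ 1.2398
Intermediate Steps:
N(C) = -5*C
Z(T) = √T*(T² - 5*T) (Z(T) = (-5*T + T*T)*√T = (-5*T + T²)*√T = (T² - 5*T)*√T = √T*(T² - 5*T))
1/(Z(1/(6*1 - 3))²) = 1/(((1/(6*1 - 3))^(3/2)*(-5 + 1/(6*1 - 3)))²) = 1/(((1/(6 - 3))^(3/2)*(-5 + 1/(6 - 3)))²) = 1/(((1/3)^(3/2)*(-5 + 1/3))²) = 1/(((⅓)^(3/2)*(-5 + ⅓))²) = 1/(((√3/9)*(-14/3))²) = 1/((-14*√3/27)²) = 1/(196/243) = 243/196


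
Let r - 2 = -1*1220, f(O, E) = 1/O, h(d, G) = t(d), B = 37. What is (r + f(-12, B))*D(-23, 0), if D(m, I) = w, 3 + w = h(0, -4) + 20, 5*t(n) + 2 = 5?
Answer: -321574/15 ≈ -21438.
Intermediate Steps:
t(n) = 3/5 (t(n) = -2/5 + (1/5)*5 = -2/5 + 1 = 3/5)
h(d, G) = 3/5
w = 88/5 (w = -3 + (3/5 + 20) = -3 + 103/5 = 88/5 ≈ 17.600)
D(m, I) = 88/5
r = -1218 (r = 2 - 1*1220 = 2 - 1220 = -1218)
(r + f(-12, B))*D(-23, 0) = (-1218 + 1/(-12))*(88/5) = (-1218 - 1/12)*(88/5) = -14617/12*88/5 = -321574/15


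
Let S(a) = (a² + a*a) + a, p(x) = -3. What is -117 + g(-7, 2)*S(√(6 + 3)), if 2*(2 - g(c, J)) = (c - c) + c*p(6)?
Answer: -591/2 ≈ -295.50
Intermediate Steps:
g(c, J) = 2 + 3*c/2 (g(c, J) = 2 - ((c - c) + c*(-3))/2 = 2 - (0 - 3*c)/2 = 2 - (-3)*c/2 = 2 + 3*c/2)
S(a) = a + 2*a² (S(a) = (a² + a²) + a = 2*a² + a = a + 2*a²)
-117 + g(-7, 2)*S(√(6 + 3)) = -117 + (2 + (3/2)*(-7))*(√(6 + 3)*(1 + 2*√(6 + 3))) = -117 + (2 - 21/2)*(√9*(1 + 2*√9)) = -117 - 51*(1 + 2*3)/2 = -117 - 51*(1 + 6)/2 = -117 - 51*7/2 = -117 - 17/2*21 = -117 - 357/2 = -591/2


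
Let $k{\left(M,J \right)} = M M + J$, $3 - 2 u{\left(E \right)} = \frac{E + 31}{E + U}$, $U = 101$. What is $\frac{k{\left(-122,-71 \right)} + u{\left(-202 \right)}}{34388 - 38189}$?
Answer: $- \frac{1496179}{383901} \approx -3.8973$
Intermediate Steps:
$u{\left(E \right)} = \frac{3}{2} - \frac{31 + E}{2 \left(101 + E\right)}$ ($u{\left(E \right)} = \frac{3}{2} - \frac{\left(E + 31\right) \frac{1}{E + 101}}{2} = \frac{3}{2} - \frac{\left(31 + E\right) \frac{1}{101 + E}}{2} = \frac{3}{2} - \frac{\frac{1}{101 + E} \left(31 + E\right)}{2} = \frac{3}{2} - \frac{31 + E}{2 \left(101 + E\right)}$)
$k{\left(M,J \right)} = J + M^{2}$ ($k{\left(M,J \right)} = M^{2} + J = J + M^{2}$)
$\frac{k{\left(-122,-71 \right)} + u{\left(-202 \right)}}{34388 - 38189} = \frac{\left(-71 + \left(-122\right)^{2}\right) + \frac{136 - 202}{101 - 202}}{34388 - 38189} = \frac{\left(-71 + 14884\right) + \frac{1}{-101} \left(-66\right)}{-3801} = \left(14813 - - \frac{66}{101}\right) \left(- \frac{1}{3801}\right) = \left(14813 + \frac{66}{101}\right) \left(- \frac{1}{3801}\right) = \frac{1496179}{101} \left(- \frac{1}{3801}\right) = - \frac{1496179}{383901}$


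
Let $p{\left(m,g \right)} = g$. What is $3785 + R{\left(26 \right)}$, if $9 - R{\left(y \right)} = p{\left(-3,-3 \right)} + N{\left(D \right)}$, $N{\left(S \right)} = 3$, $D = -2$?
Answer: $3794$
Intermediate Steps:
$R{\left(y \right)} = 9$ ($R{\left(y \right)} = 9 - \left(-3 + 3\right) = 9 - 0 = 9 + 0 = 9$)
$3785 + R{\left(26 \right)} = 3785 + 9 = 3794$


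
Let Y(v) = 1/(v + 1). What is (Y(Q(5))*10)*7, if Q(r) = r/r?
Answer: 35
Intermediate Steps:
Q(r) = 1
Y(v) = 1/(1 + v)
(Y(Q(5))*10)*7 = (10/(1 + 1))*7 = (10/2)*7 = ((1/2)*10)*7 = 5*7 = 35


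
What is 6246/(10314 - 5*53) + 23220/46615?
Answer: 104899014/93686827 ≈ 1.1197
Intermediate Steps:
6246/(10314 - 5*53) + 23220/46615 = 6246/(10314 - 265) + 23220*(1/46615) = 6246/10049 + 4644/9323 = 104899014/93686827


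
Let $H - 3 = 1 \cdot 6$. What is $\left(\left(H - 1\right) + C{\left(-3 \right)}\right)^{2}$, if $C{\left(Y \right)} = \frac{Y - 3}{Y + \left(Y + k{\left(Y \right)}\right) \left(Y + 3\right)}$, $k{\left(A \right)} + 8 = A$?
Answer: $100$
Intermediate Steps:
$k{\left(A \right)} = -8 + A$
$H = 9$ ($H = 3 + 1 \cdot 6 = 3 + 6 = 9$)
$C{\left(Y \right)} = \frac{-3 + Y}{Y + \left(-8 + 2 Y\right) \left(3 + Y\right)}$ ($C{\left(Y \right)} = \frac{Y - 3}{Y + \left(Y + \left(-8 + Y\right)\right) \left(Y + 3\right)} = \frac{-3 + Y}{Y + \left(-8 + 2 Y\right) \left(3 + Y\right)}$)
$\left(\left(H - 1\right) + C{\left(-3 \right)}\right)^{2} = \left(\left(9 - 1\right) + \frac{-3 - 3}{-24 - -3 + 2 \left(-3\right)^{2}}\right)^{2} = \left(\left(9 - 1\right) + \frac{1}{-24 + 3 + 2 \cdot 9} \left(-6\right)\right)^{2} = \left(8 + \frac{1}{-24 + 3 + 18} \left(-6\right)\right)^{2} = \left(8 + \frac{1}{-3} \left(-6\right)\right)^{2} = \left(8 - -2\right)^{2} = \left(8 + 2\right)^{2} = 10^{2} = 100$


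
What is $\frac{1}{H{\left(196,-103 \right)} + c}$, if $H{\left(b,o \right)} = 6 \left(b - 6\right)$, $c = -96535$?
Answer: $- \frac{1}{95395} \approx -1.0483 \cdot 10^{-5}$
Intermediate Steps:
$H{\left(b,o \right)} = -36 + 6 b$ ($H{\left(b,o \right)} = 6 \left(-6 + b\right) = -36 + 6 b$)
$\frac{1}{H{\left(196,-103 \right)} + c} = \frac{1}{\left(-36 + 6 \cdot 196\right) - 96535} = \frac{1}{\left(-36 + 1176\right) - 96535} = \frac{1}{1140 - 96535} = \frac{1}{-95395} = - \frac{1}{95395}$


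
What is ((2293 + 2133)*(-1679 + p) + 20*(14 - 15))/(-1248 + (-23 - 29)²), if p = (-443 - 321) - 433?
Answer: -3182299/364 ≈ -8742.6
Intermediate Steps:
p = -1197 (p = -764 - 433 = -1197)
((2293 + 2133)*(-1679 + p) + 20*(14 - 15))/(-1248 + (-23 - 29)²) = ((2293 + 2133)*(-1679 - 1197) + 20*(14 - 15))/(-1248 + (-23 - 29)²) = (4426*(-2876) + 20*(-1))/(-1248 + (-52)²) = (-12729176 - 20)/(-1248 + 2704) = -12729196/1456 = -12729196*1/1456 = -3182299/364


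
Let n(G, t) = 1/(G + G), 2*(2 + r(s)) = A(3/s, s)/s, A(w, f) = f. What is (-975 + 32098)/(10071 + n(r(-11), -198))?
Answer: 93369/30212 ≈ 3.0905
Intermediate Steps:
r(s) = -3/2 (r(s) = -2 + (s/s)/2 = -2 + (1/2)*1 = -2 + 1/2 = -3/2)
n(G, t) = 1/(2*G)
(-975 + 32098)/(10071 + n(r(-11), -198)) = (-975 + 32098)/(10071 + 1/(2*(-3/2))) = 31123/(10071 + (1/2)*(-2/3)) = 31123/(10071 - 1/3) = 31123/(30212/3) = 31123*(3/30212) = 93369/30212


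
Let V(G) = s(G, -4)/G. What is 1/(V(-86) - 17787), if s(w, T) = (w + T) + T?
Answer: -43/764794 ≈ -5.6224e-5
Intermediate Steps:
s(w, T) = w + 2*T (s(w, T) = (T + w) + T = w + 2*T)
V(G) = (-8 + G)/G (V(G) = (G + 2*(-4))/G = (G - 8)/G = (-8 + G)/G)
1/(V(-86) - 17787) = 1/((-8 - 86)/(-86) - 17787) = 1/(-1/86*(-94) - 17787) = 1/(47/43 - 17787) = 1/(-764794/43) = -43/764794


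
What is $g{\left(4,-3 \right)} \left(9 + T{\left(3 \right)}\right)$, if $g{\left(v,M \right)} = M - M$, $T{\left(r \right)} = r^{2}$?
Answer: $0$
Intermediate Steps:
$g{\left(v,M \right)} = 0$
$g{\left(4,-3 \right)} \left(9 + T{\left(3 \right)}\right) = 0 \left(9 + 3^{2}\right) = 0 \left(9 + 9\right) = 0 \cdot 18 = 0$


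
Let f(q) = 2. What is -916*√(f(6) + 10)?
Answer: -1832*√3 ≈ -3173.1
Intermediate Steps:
-916*√(f(6) + 10) = -916*√(2 + 10) = -1832*√3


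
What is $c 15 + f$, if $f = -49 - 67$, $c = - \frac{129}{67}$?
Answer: $- \frac{9707}{67} \approx -144.88$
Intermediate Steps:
$c = - \frac{129}{67}$ ($c = \left(-129\right) \frac{1}{67} = - \frac{129}{67} \approx -1.9254$)
$f = -116$ ($f = -49 - 67 = -116$)
$c 15 + f = \left(- \frac{129}{67}\right) 15 - 116 = - \frac{1935}{67} - 116 = - \frac{9707}{67}$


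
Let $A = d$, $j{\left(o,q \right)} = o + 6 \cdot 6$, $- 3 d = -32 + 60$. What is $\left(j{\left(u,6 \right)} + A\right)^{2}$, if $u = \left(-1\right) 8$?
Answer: $\frac{3136}{9} \approx 348.44$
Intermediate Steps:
$d = - \frac{28}{3}$ ($d = - \frac{-32 + 60}{3} = \left(- \frac{1}{3}\right) 28 = - \frac{28}{3} \approx -9.3333$)
$u = -8$
$j{\left(o,q \right)} = 36 + o$ ($j{\left(o,q \right)} = o + 36 = 36 + o$)
$A = - \frac{28}{3} \approx -9.3333$
$\left(j{\left(u,6 \right)} + A\right)^{2} = \left(\left(36 - 8\right) - \frac{28}{3}\right)^{2} = \left(28 - \frac{28}{3}\right)^{2} = \left(\frac{56}{3}\right)^{2} = \frac{3136}{9}$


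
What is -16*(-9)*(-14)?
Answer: -2016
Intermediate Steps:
-16*(-9)*(-14) = 144*(-14) = -2016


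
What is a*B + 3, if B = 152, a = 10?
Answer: 1523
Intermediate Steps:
a*B + 3 = 10*152 + 3 = 1520 + 3 = 1523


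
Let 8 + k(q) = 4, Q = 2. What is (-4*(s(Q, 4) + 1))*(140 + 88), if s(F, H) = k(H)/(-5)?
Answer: -8208/5 ≈ -1641.6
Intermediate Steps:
k(q) = -4 (k(q) = -8 + 4 = -4)
s(F, H) = ⅘ (s(F, H) = -4/(-5) = -4*(-⅕) = ⅘)
(-4*(s(Q, 4) + 1))*(140 + 88) = (-4*(⅘ + 1))*(140 + 88) = -4*9/5*228 = -36/5*228 = -8208/5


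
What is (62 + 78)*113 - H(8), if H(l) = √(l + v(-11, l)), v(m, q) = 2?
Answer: 15820 - √10 ≈ 15817.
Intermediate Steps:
H(l) = √(2 + l) (H(l) = √(l + 2) = √(2 + l))
(62 + 78)*113 - H(8) = (62 + 78)*113 - √(2 + 8) = 140*113 - √10 = 15820 - √10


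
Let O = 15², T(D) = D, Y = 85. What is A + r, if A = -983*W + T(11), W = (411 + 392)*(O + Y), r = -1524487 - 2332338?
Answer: -248555004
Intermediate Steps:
O = 225
r = -3856825
W = 248930 (W = (411 + 392)*(225 + 85) = 803*310 = 248930)
A = -244698179 (A = -983*248930 + 11 = -244698190 + 11 = -244698179)
A + r = -244698179 - 3856825 = -248555004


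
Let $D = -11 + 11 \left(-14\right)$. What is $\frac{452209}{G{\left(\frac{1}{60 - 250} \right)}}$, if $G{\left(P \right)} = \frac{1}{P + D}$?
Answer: $- \frac{14177204359}{190} \approx -7.4617 \cdot 10^{7}$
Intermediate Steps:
$D = -165$ ($D = -11 - 154 = -165$)
$G{\left(P \right)} = \frac{1}{-165 + P}$ ($G{\left(P \right)} = \frac{1}{P - 165} = \frac{1}{-165 + P}$)
$\frac{452209}{G{\left(\frac{1}{60 - 250} \right)}} = \frac{452209}{\frac{1}{-165 + \frac{1}{60 - 250}}} = \frac{452209}{\frac{1}{-165 + \frac{1}{-190}}} = \frac{452209}{\frac{1}{-165 - \frac{1}{190}}} = \frac{452209}{\frac{1}{- \frac{31351}{190}}} = \frac{452209}{- \frac{190}{31351}} = 452209 \left(- \frac{31351}{190}\right) = - \frac{14177204359}{190}$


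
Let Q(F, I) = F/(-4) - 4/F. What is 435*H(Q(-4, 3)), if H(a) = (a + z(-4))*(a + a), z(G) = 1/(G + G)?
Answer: 6525/2 ≈ 3262.5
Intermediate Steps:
z(G) = 1/(2*G)
Q(F, I) = -4/F - F/4 (Q(F, I) = F*(-¼) - 4/F = -F/4 - 4/F = -4/F - F/4)
H(a) = 2*a*(-⅛ + a) (H(a) = (a + (½)/(-4))*(a + a) = (a + (½)*(-¼))*(2*a) = (a - ⅛)*(2*a) = (-⅛ + a)*(2*a) = 2*a*(-⅛ + a))
435*H(Q(-4, 3)) = 435*((-4/(-4) - ¼*(-4))*(-1 + 8*(-4/(-4) - ¼*(-4)))/4) = 435*((-4*(-¼) + 1)*(-1 + 8*(-4*(-¼) + 1))/4) = 435*((1 + 1)*(-1 + 8*(1 + 1))/4) = 435*((¼)*2*(-1 + 8*2)) = 435*((¼)*2*(-1 + 16)) = 435*((¼)*2*15) = 435*(15/2) = 6525/2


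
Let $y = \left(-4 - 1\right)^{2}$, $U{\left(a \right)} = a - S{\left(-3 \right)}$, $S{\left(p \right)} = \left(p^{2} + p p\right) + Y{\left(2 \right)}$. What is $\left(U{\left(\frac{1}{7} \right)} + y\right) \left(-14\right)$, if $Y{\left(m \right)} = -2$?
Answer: $-128$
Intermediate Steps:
$S{\left(p \right)} = -2 + 2 p^{2}$ ($S{\left(p \right)} = \left(p^{2} + p p\right) - 2 = \left(p^{2} + p^{2}\right) - 2 = 2 p^{2} - 2 = -2 + 2 p^{2}$)
$U{\left(a \right)} = -16 + a$ ($U{\left(a \right)} = a - \left(-2 + 2 \left(-3\right)^{2}\right) = a - \left(-2 + 2 \cdot 9\right) = a - \left(-2 + 18\right) = a - 16 = -16 + a$)
$y = 25$ ($y = \left(-5\right)^{2} = 25$)
$\left(U{\left(\frac{1}{7} \right)} + y\right) \left(-14\right) = \left(\left(-16 + \frac{1}{7}\right) + 25\right) \left(-14\right) = \left(- \frac{111}{7} + 25\right) \left(-14\right) = \frac{64}{7} \left(-14\right) = -128$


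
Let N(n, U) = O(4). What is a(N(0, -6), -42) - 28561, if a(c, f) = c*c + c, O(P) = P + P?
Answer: -28489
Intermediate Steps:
O(P) = 2*P
N(n, U) = 8 (N(n, U) = 2*4 = 8)
a(c, f) = c + c² (a(c, f) = c² + c = c + c²)
a(N(0, -6), -42) - 28561 = 8*(1 + 8) - 28561 = 8*9 - 28561 = 72 - 28561 = -28489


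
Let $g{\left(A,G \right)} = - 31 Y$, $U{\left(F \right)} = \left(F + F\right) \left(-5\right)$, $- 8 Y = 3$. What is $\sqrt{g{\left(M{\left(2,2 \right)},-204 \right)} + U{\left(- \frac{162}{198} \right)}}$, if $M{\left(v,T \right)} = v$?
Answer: $\frac{\sqrt{38346}}{44} \approx 4.4505$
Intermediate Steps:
$Y = - \frac{3}{8}$ ($Y = \left(- \frac{1}{8}\right) 3 = - \frac{3}{8} \approx -0.375$)
$U{\left(F \right)} = - 10 F$ ($U{\left(F \right)} = 2 F \left(-5\right) = - 10 F$)
$g{\left(A,G \right)} = \frac{93}{8}$ ($g{\left(A,G \right)} = \left(-31\right) \left(- \frac{3}{8}\right) = \frac{93}{8}$)
$\sqrt{g{\left(M{\left(2,2 \right)},-204 \right)} + U{\left(- \frac{162}{198} \right)}} = \sqrt{\frac{93}{8} - 10 \left(- \frac{162}{198}\right)} = \sqrt{\frac{93}{8} - 10 \left(\left(-162\right) \frac{1}{198}\right)} = \sqrt{\frac{93}{8} - - \frac{90}{11}} = \sqrt{\frac{93}{8} + \frac{90}{11}} = \sqrt{\frac{1743}{88}} = \frac{\sqrt{38346}}{44}$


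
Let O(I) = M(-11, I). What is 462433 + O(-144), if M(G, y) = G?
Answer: 462422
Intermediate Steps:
O(I) = -11
462433 + O(-144) = 462433 - 11 = 462422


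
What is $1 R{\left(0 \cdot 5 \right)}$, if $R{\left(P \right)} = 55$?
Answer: $55$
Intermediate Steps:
$1 R{\left(0 \cdot 5 \right)} = 1 \cdot 55 = 55$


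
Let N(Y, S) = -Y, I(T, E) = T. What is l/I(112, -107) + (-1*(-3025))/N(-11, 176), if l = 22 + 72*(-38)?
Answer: 14043/56 ≈ 250.77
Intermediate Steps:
l = -2714 (l = 22 - 2736 = -2714)
l/I(112, -107) + (-1*(-3025))/N(-11, 176) = -2714/112 + (-1*(-3025))/((-1*(-11))) = -2714*1/112 + 3025/11 = -1357/56 + 3025*(1/11) = -1357/56 + 275 = 14043/56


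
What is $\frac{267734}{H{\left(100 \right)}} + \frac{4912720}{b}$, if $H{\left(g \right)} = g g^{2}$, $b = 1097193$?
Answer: $\frac{2603237935331}{548596500000} \approx 4.7453$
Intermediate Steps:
$H{\left(g \right)} = g^{3}$
$\frac{267734}{H{\left(100 \right)}} + \frac{4912720}{b} = \frac{267734}{100^{3}} + \frac{4912720}{1097193} = \frac{267734}{1000000} + 4912720 \cdot \frac{1}{1097193} = 267734 \cdot \frac{1}{1000000} + \frac{4912720}{1097193} = \frac{133867}{500000} + \frac{4912720}{1097193} = \frac{2603237935331}{548596500000}$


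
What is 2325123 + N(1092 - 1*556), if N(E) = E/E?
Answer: 2325124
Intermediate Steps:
N(E) = 1
2325123 + N(1092 - 1*556) = 2325123 + 1 = 2325124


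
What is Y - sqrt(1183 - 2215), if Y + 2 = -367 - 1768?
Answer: -2137 - 2*I*sqrt(258) ≈ -2137.0 - 32.125*I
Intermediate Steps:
Y = -2137 (Y = -2 + (-367 - 1768) = -2 - 2135 = -2137)
Y - sqrt(1183 - 2215) = -2137 - sqrt(1183 - 2215) = -2137 - sqrt(-1032) = -2137 - 2*I*sqrt(258)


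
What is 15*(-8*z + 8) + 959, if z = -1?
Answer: 1199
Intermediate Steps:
15*(-8*z + 8) + 959 = 15*(-8*(-1) + 8) + 959 = 15*(8 + 8) + 959 = 15*16 + 959 = 240 + 959 = 1199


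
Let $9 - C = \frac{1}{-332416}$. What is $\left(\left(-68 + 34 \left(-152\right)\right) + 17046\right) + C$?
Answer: $\frac{3928824705}{332416} \approx 11819.0$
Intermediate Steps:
$C = \frac{2991745}{332416}$ ($C = 9 - \frac{1}{-332416} = 9 - - \frac{1}{332416} = 9 + \frac{1}{332416} = \frac{2991745}{332416} \approx 9.0$)
$\left(\left(-68 + 34 \left(-152\right)\right) + 17046\right) + C = \left(\left(-68 + 34 \left(-152\right)\right) + 17046\right) + \frac{2991745}{332416} = \left(\left(-68 - 5168\right) + 17046\right) + \frac{2991745}{332416} = \left(-5236 + 17046\right) + \frac{2991745}{332416} = 11810 + \frac{2991745}{332416} = \frac{3928824705}{332416}$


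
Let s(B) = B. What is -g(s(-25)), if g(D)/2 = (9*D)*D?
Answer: -11250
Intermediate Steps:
g(D) = 18*D² (g(D) = 2*((9*D)*D) = 2*(9*D²) = 18*D²)
-g(s(-25)) = -18*(-25)² = -18*625 = -1*11250 = -11250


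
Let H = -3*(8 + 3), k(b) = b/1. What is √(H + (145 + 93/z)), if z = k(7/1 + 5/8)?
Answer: 2*√115534/61 ≈ 11.144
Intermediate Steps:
k(b) = b (k(b) = b*1 = b)
H = -33 (H = -3*11 = -33)
z = 61/8 (z = 7/1 + 5/8 = 7*1 + 5*(⅛) = 7 + 5/8 = 61/8 ≈ 7.6250)
√(H + (145 + 93/z)) = √(-33 + (145 + 93/(61/8))) = √(-33 + (145 + 93*(8/61))) = √(-33 + (145 + 744/61)) = √(-33 + 9589/61) = √(7576/61) = 2*√115534/61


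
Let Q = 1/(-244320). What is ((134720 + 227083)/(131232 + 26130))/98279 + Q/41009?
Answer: 26268146111309/1122844737683592480 ≈ 2.3394e-5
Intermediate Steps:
Q = -1/244320 ≈ -4.0930e-6
((134720 + 227083)/(131232 + 26130))/98279 + Q/41009 = ((134720 + 227083)/(131232 + 26130))/98279 - 1/244320/41009 = (361803/157362)*(1/98279) - 1/244320*1/41009 = (361803*(1/157362))*(1/98279) - 1/10019318880 = (120601/52454)*(1/98279) - 1/10019318880 = 120601/5155126666 - 1/10019318880 = 26268146111309/1122844737683592480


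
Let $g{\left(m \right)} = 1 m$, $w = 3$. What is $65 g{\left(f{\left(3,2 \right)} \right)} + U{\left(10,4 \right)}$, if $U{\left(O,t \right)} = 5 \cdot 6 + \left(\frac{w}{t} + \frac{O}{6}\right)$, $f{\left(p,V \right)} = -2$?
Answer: $- \frac{1171}{12} \approx -97.583$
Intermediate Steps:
$U{\left(O,t \right)} = 30 + \frac{3}{t} + \frac{O}{6}$ ($U{\left(O,t \right)} = 5 \cdot 6 + \left(\frac{3}{t} + \frac{O}{6}\right) = 30 + \left(\frac{3}{t} + O \frac{1}{6}\right) = 30 + \left(\frac{3}{t} + \frac{O}{6}\right) = 30 + \frac{3}{t} + \frac{O}{6}$)
$g{\left(m \right)} = m$
$65 g{\left(f{\left(3,2 \right)} \right)} + U{\left(10,4 \right)} = 65 \left(-2\right) + \left(30 + \frac{3}{4} + \frac{1}{6} \cdot 10\right) = -130 + \left(30 + 3 \cdot \frac{1}{4} + \frac{5}{3}\right) = -130 + \left(30 + \frac{3}{4} + \frac{5}{3}\right) = -130 + \frac{389}{12} = - \frac{1171}{12}$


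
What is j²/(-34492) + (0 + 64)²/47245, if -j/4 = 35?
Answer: -196180692/407393635 ≈ -0.48155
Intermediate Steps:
j = -140 (j = -4*35 = -140)
j²/(-34492) + (0 + 64)²/47245 = (-140)²/(-34492) + (0 + 64)²/47245 = 19600*(-1/34492) + 64²*(1/47245) = -4900/8623 + 4096*(1/47245) = -4900/8623 + 4096/47245 = -196180692/407393635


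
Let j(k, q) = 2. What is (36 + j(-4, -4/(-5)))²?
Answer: 1444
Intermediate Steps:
(36 + j(-4, -4/(-5)))² = (36 + 2)² = 38² = 1444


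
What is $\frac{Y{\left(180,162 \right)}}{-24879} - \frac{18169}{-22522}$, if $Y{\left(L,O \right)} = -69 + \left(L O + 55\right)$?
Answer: $- \frac{204399661}{560324838} \approx -0.36479$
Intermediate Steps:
$Y{\left(L,O \right)} = -14 + L O$ ($Y{\left(L,O \right)} = -69 + \left(55 + L O\right) = -14 + L O$)
$\frac{Y{\left(180,162 \right)}}{-24879} - \frac{18169}{-22522} = \frac{-14 + 180 \cdot 162}{-24879} - \frac{18169}{-22522} = \left(-14 + 29160\right) \left(- \frac{1}{24879}\right) - - \frac{18169}{22522} = 29146 \left(- \frac{1}{24879}\right) + \frac{18169}{22522} = - \frac{29146}{24879} + \frac{18169}{22522} = - \frac{204399661}{560324838}$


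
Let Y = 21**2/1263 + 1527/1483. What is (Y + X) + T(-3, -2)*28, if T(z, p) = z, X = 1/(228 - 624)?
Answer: -20427866167/247239828 ≈ -82.624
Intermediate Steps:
X = -1/396 (X = 1/(-396) = -1/396 ≈ -0.0025253)
Y = 860868/624343 (Y = 441*(1/1263) + 1527*(1/1483) = 147/421 + 1527/1483 = 860868/624343 ≈ 1.3788)
(Y + X) + T(-3, -2)*28 = (860868/624343 - 1/396) - 3*28 = 340279385/247239828 - 84 = -20427866167/247239828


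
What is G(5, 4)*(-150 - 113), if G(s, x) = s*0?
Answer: 0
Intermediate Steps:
G(s, x) = 0
G(5, 4)*(-150 - 113) = 0*(-150 - 113) = 0*(-263) = 0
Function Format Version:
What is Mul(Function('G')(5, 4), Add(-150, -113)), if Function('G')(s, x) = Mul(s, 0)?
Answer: 0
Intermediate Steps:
Function('G')(s, x) = 0
Mul(Function('G')(5, 4), Add(-150, -113)) = Mul(0, Add(-150, -113)) = Mul(0, -263) = 0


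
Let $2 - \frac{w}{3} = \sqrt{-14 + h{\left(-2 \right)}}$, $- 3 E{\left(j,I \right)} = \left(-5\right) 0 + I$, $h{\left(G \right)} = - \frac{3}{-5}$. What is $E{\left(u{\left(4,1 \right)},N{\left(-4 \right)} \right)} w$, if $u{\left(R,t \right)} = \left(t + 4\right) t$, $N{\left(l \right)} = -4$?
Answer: $8 - \frac{4 i \sqrt{335}}{5} \approx 8.0 - 14.642 i$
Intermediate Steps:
$h{\left(G \right)} = \frac{3}{5}$ ($h{\left(G \right)} = \left(-3\right) \left(- \frac{1}{5}\right) = \frac{3}{5}$)
$u{\left(R,t \right)} = t \left(4 + t\right)$ ($u{\left(R,t \right)} = \left(4 + t\right) t = t \left(4 + t\right)$)
$E{\left(j,I \right)} = - \frac{I}{3}$ ($E{\left(j,I \right)} = - \frac{\left(-5\right) 0 + I}{3} = - \frac{0 + I}{3} = - \frac{I}{3}$)
$w = 6 - \frac{3 i \sqrt{335}}{5}$ ($w = 6 - 3 \sqrt{-14 + \frac{3}{5}} = 6 - 3 \sqrt{- \frac{67}{5}} = 6 - 3 \frac{i \sqrt{335}}{5} = 6 - \frac{3 i \sqrt{335}}{5} \approx 6.0 - 10.982 i$)
$E{\left(u{\left(4,1 \right)},N{\left(-4 \right)} \right)} w = \left(- \frac{1}{3}\right) \left(-4\right) \left(6 - \frac{3 i \sqrt{335}}{5}\right) = \frac{4 \left(6 - \frac{3 i \sqrt{335}}{5}\right)}{3} = 8 - \frac{4 i \sqrt{335}}{5}$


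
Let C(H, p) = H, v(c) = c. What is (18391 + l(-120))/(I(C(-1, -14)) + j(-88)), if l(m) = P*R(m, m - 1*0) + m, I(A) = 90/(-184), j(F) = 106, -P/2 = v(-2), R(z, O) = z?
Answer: 1636772/9707 ≈ 168.62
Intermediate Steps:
P = 4 (P = -2*(-2) = 4)
I(A) = -45/92 (I(A) = 90*(-1/184) = -45/92)
l(m) = 5*m (l(m) = 4*m + m = 5*m)
(18391 + l(-120))/(I(C(-1, -14)) + j(-88)) = (18391 + 5*(-120))/(-45/92 + 106) = (18391 - 600)/(9707/92) = 17791*(92/9707) = 1636772/9707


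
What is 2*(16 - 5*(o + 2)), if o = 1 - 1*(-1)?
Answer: -8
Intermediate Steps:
o = 2 (o = 1 + 1 = 2)
2*(16 - 5*(o + 2)) = 2*(16 - 5*(2 + 2)) = 2*(16 - 5*4) = 2*(16 - 20) = 2*(-4) = -8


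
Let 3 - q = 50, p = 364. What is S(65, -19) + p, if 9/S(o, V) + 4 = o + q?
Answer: 5105/14 ≈ 364.64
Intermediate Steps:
q = -47 (q = 3 - 1*50 = 3 - 50 = -47)
S(o, V) = 9/(-51 + o) (S(o, V) = 9/(-4 + (o - 47)) = 9/(-4 + (-47 + o)) = 9/(-51 + o))
S(65, -19) + p = 9/(-51 + 65) + 364 = 9/14 + 364 = 5105/14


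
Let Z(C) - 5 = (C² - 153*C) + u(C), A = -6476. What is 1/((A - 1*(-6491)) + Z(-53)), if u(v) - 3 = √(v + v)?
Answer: 10941/119705587 - I*√106/119705587 ≈ 9.1399e-5 - 8.6008e-8*I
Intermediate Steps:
u(v) = 3 + √2*√v (u(v) = 3 + √(v + v) = 3 + √(2*v) = 3 + √2*√v)
Z(C) = 8 + C² - 153*C + √2*√C (Z(C) = 5 + ((C² - 153*C) + (3 + √2*√C)) = 5 + (3 + C² - 153*C + √2*√C) = 8 + C² - 153*C + √2*√C)
1/((A - 1*(-6491)) + Z(-53)) = 1/((-6476 - 1*(-6491)) + (8 + (-53)² - 153*(-53) + √2*√(-53))) = 1/((-6476 + 6491) + (8 + 2809 + 8109 + √2*(I*√53))) = 1/(15 + (8 + 2809 + 8109 + I*√106)) = 1/(15 + (10926 + I*√106)) = 1/(10941 + I*√106)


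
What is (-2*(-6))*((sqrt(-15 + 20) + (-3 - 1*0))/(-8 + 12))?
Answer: -9 + 3*sqrt(5) ≈ -2.2918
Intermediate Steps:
(-2*(-6))*((sqrt(-15 + 20) + (-3 - 1*0))/(-8 + 12)) = 12*((sqrt(5) + (-3 + 0))/4) = 12*((sqrt(5) - 3)*(1/4)) = 12*((-3 + sqrt(5))*(1/4)) = 12*(-3/4 + sqrt(5)/4) = -9 + 3*sqrt(5)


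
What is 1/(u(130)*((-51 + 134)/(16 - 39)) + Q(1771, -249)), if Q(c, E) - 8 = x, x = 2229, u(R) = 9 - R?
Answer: 23/61494 ≈ 0.00037402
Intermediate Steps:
Q(c, E) = 2237 (Q(c, E) = 8 + 2229 = 2237)
1/(u(130)*((-51 + 134)/(16 - 39)) + Q(1771, -249)) = 1/((9 - 1*130)*((-51 + 134)/(16 - 39)) + 2237) = 1/((9 - 130)*(83/(-23)) + 2237) = 1/(-10043*(-1)/23 + 2237) = 1/(-121*(-83/23) + 2237) = 1/(10043/23 + 2237) = 1/(61494/23) = 23/61494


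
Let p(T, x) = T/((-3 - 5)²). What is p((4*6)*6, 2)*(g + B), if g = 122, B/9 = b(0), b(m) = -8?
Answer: 225/2 ≈ 112.50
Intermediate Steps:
B = -72 (B = 9*(-8) = -72)
p(T, x) = T/64 (p(T, x) = T/((-8)²) = T/64)
p((4*6)*6, 2)*(g + B) = (((4*6)*6)/64)*(122 - 72) = ((24*6)/64)*50 = ((1/64)*144)*50 = (9/4)*50 = 225/2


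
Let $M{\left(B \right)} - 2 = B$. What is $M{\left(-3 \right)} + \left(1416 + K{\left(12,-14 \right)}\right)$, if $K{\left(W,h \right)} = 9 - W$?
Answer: $1412$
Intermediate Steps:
$M{\left(B \right)} = 2 + B$
$M{\left(-3 \right)} + \left(1416 + K{\left(12,-14 \right)}\right) = \left(2 - 3\right) + \left(1416 + \left(9 - 12\right)\right) = -1 + \left(1416 + \left(9 - 12\right)\right) = -1 + \left(1416 - 3\right) = -1 + 1413 = 1412$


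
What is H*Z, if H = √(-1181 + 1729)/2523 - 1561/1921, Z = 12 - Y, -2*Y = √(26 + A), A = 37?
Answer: -(8 + √7)*(3938403 - 3842*√137)/3231122 ≈ -12.828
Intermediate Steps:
Y = -3*√7/2 (Y = -√(26 + 37)/2 = -3*√7/2 ≈ -3.9686)
Z = 12 + 3*√7/2 (Z = 12 - (-3)*√7/2 = 12 + 3*√7/2 ≈ 15.969)
H = -1561/1921 + 2*√137/2523 (H = √548*(1/2523) - 1561*1/1921 = (2*√137)*(1/2523) - 1561/1921 = 2*√137/2523 - 1561/1921 = -1561/1921 + 2*√137/2523 ≈ -0.80332)
H*Z = (-1561/1921 + 2*√137/2523)*(12 + 3*√7/2) = (12 + 3*√7/2)*(-1561/1921 + 2*√137/2523)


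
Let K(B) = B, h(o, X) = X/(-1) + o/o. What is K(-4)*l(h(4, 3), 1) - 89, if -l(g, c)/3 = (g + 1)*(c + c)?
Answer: -113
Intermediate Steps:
h(o, X) = 1 - X (h(o, X) = X*(-1) + 1 = -X + 1 = 1 - X)
l(g, c) = -6*c*(1 + g) (l(g, c) = -3*(g + 1)*(c + c) = -3*(1 + g)*2*c = -6*c*(1 + g))
K(-4)*l(h(4, 3), 1) - 89 = -(-24)*(1 + (1 - 1*3)) - 89 = -(-24)*(1 + (1 - 3)) - 89 = -(-24)*(1 - 2) - 89 = -(-24)*(-1) - 89 = -4*6 - 89 = -24 - 89 = -113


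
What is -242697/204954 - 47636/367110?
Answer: -16476614069/12540110490 ≈ -1.3139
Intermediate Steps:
-242697/204954 - 47636/367110 = -242697*1/204954 - 47636*1/367110 = -80899/68318 - 23818/183555 = -16476614069/12540110490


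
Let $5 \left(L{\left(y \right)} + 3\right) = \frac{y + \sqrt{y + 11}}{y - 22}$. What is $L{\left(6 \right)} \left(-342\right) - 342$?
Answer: $\frac{14193}{20} + \frac{171 \sqrt{17}}{40} \approx 727.28$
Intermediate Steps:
$L{\left(y \right)} = -3 + \frac{y + \sqrt{11 + y}}{5 \left(-22 + y\right)}$ ($L{\left(y \right)} = -3 + \frac{\left(y + \sqrt{y + 11}\right) \frac{1}{y - 22}}{5} = -3 + \frac{\left(y + \sqrt{11 + y}\right) \frac{1}{-22 + y}}{5} = -3 + \frac{\frac{1}{-22 + y} \left(y + \sqrt{11 + y}\right)}{5} = -3 + \frac{y + \sqrt{11 + y}}{5 \left(-22 + y\right)}$)
$L{\left(6 \right)} \left(-342\right) - 342 = \frac{330 + \sqrt{11 + 6} - 84}{5 \left(-22 + 6\right)} \left(-342\right) - 342 = \frac{330 + \sqrt{17} - 84}{5 \left(-16\right)} \left(-342\right) - 342 = \frac{1}{5} \left(- \frac{1}{16}\right) \left(246 + \sqrt{17}\right) \left(-342\right) - 342 = \left(- \frac{123}{40} - \frac{\sqrt{17}}{80}\right) \left(-342\right) - 342 = \left(\frac{21033}{20} + \frac{171 \sqrt{17}}{40}\right) - 342 = \frac{14193}{20} + \frac{171 \sqrt{17}}{40}$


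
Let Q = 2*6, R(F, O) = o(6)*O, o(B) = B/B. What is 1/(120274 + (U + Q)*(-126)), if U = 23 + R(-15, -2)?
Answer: 1/116116 ≈ 8.6121e-6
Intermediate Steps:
o(B) = 1
R(F, O) = O (R(F, O) = 1*O = O)
U = 21 (U = 23 - 2 = 21)
Q = 12
1/(120274 + (U + Q)*(-126)) = 1/(120274 + (21 + 12)*(-126)) = 1/(120274 + 33*(-126)) = 1/(120274 - 4158) = 1/116116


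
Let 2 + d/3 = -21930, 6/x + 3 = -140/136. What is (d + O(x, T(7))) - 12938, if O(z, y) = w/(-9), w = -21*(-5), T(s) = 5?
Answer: -236237/3 ≈ -78746.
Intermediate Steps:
w = 105
x = -204/137 (x = 6/(-3 - 140/136) = 6/(-3 - 140*1/136) = 6/(-3 - 35/34) = 6/(-137/34) = 6*(-34/137) = -204/137 ≈ -1.4891)
O(z, y) = -35/3 (O(z, y) = 105/(-9) = 105*(-⅑) = -35/3)
d = -65796 (d = -6 + 3*(-21930) = -6 - 65790 = -65796)
(d + O(x, T(7))) - 12938 = (-65796 - 35/3) - 12938 = -197423/3 - 12938 = -236237/3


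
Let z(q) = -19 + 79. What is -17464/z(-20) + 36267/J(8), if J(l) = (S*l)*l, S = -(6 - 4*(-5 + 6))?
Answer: -1102853/1920 ≈ -574.40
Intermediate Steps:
z(q) = 60
S = -2 (S = -(6 - 4*1) = -(6 - 4) = -1*2 = -2)
J(l) = -2*l**2 (J(l) = (-2*l)*l = -2*l**2)
-17464/z(-20) + 36267/J(8) = -17464/60 + 36267/((-2*8**2)) = -17464*1/60 + 36267/((-2*64)) = -4366/15 + 36267/(-128) = -4366/15 + 36267*(-1/128) = -4366/15 - 36267/128 = -1102853/1920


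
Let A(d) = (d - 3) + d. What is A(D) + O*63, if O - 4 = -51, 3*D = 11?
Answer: -8870/3 ≈ -2956.7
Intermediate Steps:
D = 11/3 (D = (⅓)*11 = 11/3 ≈ 3.6667)
O = -47 (O = 4 - 51 = -47)
A(d) = -3 + 2*d (A(d) = (-3 + d) + d = -3 + 2*d)
A(D) + O*63 = (-3 + 2*(11/3)) - 47*63 = (-3 + 22/3) - 2961 = 13/3 - 2961 = -8870/3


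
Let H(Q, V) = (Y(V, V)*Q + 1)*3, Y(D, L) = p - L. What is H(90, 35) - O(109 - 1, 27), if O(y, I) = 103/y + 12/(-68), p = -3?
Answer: -18833279/1836 ≈ -10258.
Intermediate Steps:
Y(D, L) = -3 - L
H(Q, V) = 3 + 3*Q*(-3 - V) (H(Q, V) = ((-3 - V)*Q + 1)*3 = (Q*(-3 - V) + 1)*3 = (1 + Q*(-3 - V))*3 = 3 + 3*Q*(-3 - V))
O(y, I) = -3/17 + 103/y (O(y, I) = 103/y + 12*(-1/68) = 103/y - 3/17 = -3/17 + 103/y)
H(90, 35) - O(109 - 1, 27) = (3 - 3*90*(3 + 35)) - (-3/17 + 103/(109 - 1)) = (3 - 3*90*38) - (-3/17 + 103/108) = (3 - 10260) - (-3/17 + 103*(1/108)) = -10257 - (-3/17 + 103/108) = -10257 - 1*1427/1836 = -10257 - 1427/1836 = -18833279/1836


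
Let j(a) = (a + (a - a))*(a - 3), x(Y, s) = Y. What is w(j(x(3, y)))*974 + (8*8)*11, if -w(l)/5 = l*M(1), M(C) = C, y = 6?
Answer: 704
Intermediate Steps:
j(a) = a*(-3 + a) (j(a) = (a + 0)*(-3 + a) = a*(-3 + a))
w(l) = -5*l
w(j(x(3, y)))*974 + (8*8)*11 = -15*(-3 + 3)*974 + (8*8)*11 = -15*0*974 + 64*11 = -5*0*974 + 704 = 0*974 + 704 = 0 + 704 = 704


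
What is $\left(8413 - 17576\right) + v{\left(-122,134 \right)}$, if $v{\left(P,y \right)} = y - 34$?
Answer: $-9063$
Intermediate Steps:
$v{\left(P,y \right)} = -34 + y$ ($v{\left(P,y \right)} = y - 34 = -34 + y$)
$\left(8413 - 17576\right) + v{\left(-122,134 \right)} = \left(8413 - 17576\right) + \left(-34 + 134\right) = -9163 + 100 = -9063$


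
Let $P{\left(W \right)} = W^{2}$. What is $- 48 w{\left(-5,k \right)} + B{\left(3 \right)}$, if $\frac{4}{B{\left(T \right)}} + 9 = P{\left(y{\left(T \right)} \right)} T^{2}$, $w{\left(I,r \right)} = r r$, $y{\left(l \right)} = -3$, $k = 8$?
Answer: $- \frac{55295}{18} \approx -3071.9$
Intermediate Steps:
$w{\left(I,r \right)} = r^{2}$
$B{\left(T \right)} = \frac{4}{-9 + 9 T^{2}}$ ($B{\left(T \right)} = \frac{4}{-9 + \left(-3\right)^{2} T^{2}} = \frac{4}{-9 + 9 T^{2}}$)
$- 48 w{\left(-5,k \right)} + B{\left(3 \right)} = - 48 \cdot 8^{2} + \frac{4}{9 \left(-1 + 3^{2}\right)} = \left(-48\right) 64 + \frac{4}{9 \left(-1 + 9\right)} = -3072 + \frac{4}{9 \cdot 8} = -3072 + \frac{4}{9} \cdot \frac{1}{8} = -3072 + \frac{1}{18} = - \frac{55295}{18}$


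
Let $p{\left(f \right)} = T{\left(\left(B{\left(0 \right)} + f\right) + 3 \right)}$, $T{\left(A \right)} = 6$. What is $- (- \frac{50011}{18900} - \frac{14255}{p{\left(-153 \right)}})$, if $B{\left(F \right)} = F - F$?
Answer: $\frac{44953261}{18900} \approx 2378.5$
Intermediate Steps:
$B{\left(F \right)} = 0$
$p{\left(f \right)} = 6$
$- (- \frac{50011}{18900} - \frac{14255}{p{\left(-153 \right)}}) = - (- \frac{50011}{18900} - \frac{14255}{6}) = \left(-1\right) \left(- \frac{44953261}{18900}\right) = \frac{44953261}{18900}$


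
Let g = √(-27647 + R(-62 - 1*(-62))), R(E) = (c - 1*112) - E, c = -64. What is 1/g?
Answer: -I*√27823/27823 ≈ -0.0059951*I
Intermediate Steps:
R(E) = -176 - E (R(E) = (-64 - 1*112) - E = (-64 - 112) - E = -176 - E)
g = I*√27823 (g = √(-27647 + (-176 - (-62 - 1*(-62)))) = √(-27647 + (-176 - (-62 + 62))) = √(-27647 + (-176 - 1*0)) = √(-27647 + (-176 + 0)) = √(-27647 - 176) = √(-27823) = I*√27823 ≈ 166.8*I)
1/g = 1/(I*√27823) = -I*√27823/27823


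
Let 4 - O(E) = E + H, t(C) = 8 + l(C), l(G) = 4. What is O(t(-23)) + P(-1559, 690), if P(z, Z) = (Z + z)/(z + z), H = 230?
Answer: -741215/3118 ≈ -237.72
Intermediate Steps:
t(C) = 12 (t(C) = 8 + 4 = 12)
O(E) = -226 - E (O(E) = 4 - (E + 230) = 4 - (230 + E) = 4 + (-230 - E) = -226 - E)
P(z, Z) = (Z + z)/(2*z) (P(z, Z) = (Z + z)/((2*z)) = (Z + z)*(1/(2*z)) = (Z + z)/(2*z))
O(t(-23)) + P(-1559, 690) = (-226 - 1*12) + (½)*(690 - 1559)/(-1559) = (-226 - 12) + (½)*(-1/1559)*(-869) = -238 + 869/3118 = -741215/3118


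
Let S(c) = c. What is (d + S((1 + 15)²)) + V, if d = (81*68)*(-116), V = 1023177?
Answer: 384505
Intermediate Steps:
d = -638928 (d = 5508*(-116) = -638928)
(d + S((1 + 15)²)) + V = (-638928 + (1 + 15)²) + 1023177 = (-638928 + 16²) + 1023177 = (-638928 + 256) + 1023177 = -638672 + 1023177 = 384505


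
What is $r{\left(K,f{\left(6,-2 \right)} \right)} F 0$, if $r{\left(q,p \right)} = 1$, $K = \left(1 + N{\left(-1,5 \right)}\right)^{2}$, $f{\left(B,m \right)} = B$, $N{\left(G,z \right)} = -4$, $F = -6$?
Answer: $0$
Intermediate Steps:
$K = 9$ ($K = \left(1 - 4\right)^{2} = \left(-3\right)^{2} = 9$)
$r{\left(K,f{\left(6,-2 \right)} \right)} F 0 = 1 \left(-6\right) 0 = \left(-6\right) 0 = 0$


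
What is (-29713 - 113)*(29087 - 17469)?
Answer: -346518468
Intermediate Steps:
(-29713 - 113)*(29087 - 17469) = -29826*11618 = -346518468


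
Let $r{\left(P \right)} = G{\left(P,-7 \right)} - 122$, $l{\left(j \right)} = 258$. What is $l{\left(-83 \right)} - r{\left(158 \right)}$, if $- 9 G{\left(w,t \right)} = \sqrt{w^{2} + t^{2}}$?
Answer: $380 + \frac{\sqrt{25013}}{9} \approx 397.57$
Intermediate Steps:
$G{\left(w,t \right)} = - \frac{\sqrt{t^{2} + w^{2}}}{9}$ ($G{\left(w,t \right)} = - \frac{\sqrt{w^{2} + t^{2}}}{9} = - \frac{\sqrt{t^{2} + w^{2}}}{9}$)
$r{\left(P \right)} = -122 - \frac{\sqrt{49 + P^{2}}}{9}$ ($r{\left(P \right)} = - \frac{\sqrt{\left(-7\right)^{2} + P^{2}}}{9} - 122 = - \frac{\sqrt{49 + P^{2}}}{9} - 122 = -122 - \frac{\sqrt{49 + P^{2}}}{9}$)
$l{\left(-83 \right)} - r{\left(158 \right)} = 258 - \left(-122 - \frac{\sqrt{49 + 158^{2}}}{9}\right) = 258 - \left(-122 - \frac{\sqrt{49 + 24964}}{9}\right) = 258 - \left(-122 - \frac{\sqrt{25013}}{9}\right) = 258 + \left(122 + \frac{\sqrt{25013}}{9}\right) = 380 + \frac{\sqrt{25013}}{9}$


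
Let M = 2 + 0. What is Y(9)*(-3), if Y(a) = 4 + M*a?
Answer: -66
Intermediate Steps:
M = 2
Y(a) = 4 + 2*a
Y(9)*(-3) = (4 + 2*9)*(-3) = (4 + 18)*(-3) = 22*(-3) = -66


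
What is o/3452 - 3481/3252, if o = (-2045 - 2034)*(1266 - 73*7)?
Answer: -626688872/701619 ≈ -893.20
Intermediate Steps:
o = -3079645 (o = -4079*(1266 - 511) = -4079*755 = -3079645)
o/3452 - 3481/3252 = -3079645/3452 - 3481/3252 = -626688872/701619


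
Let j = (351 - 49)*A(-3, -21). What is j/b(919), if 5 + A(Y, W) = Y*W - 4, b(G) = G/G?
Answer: 16308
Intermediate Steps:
b(G) = 1
A(Y, W) = -9 + W*Y (A(Y, W) = -5 + (Y*W - 4) = -5 + (W*Y - 4) = -5 + (-4 + W*Y) = -9 + W*Y)
j = 16308 (j = (351 - 49)*(-9 - 21*(-3)) = 302*(-9 + 63) = 302*54 = 16308)
j/b(919) = 16308/1 = 16308*1 = 16308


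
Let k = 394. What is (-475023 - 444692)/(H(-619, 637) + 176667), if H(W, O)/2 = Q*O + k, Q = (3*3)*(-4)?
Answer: -919715/131591 ≈ -6.9892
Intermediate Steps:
Q = -36 (Q = 9*(-4) = -36)
H(W, O) = 788 - 72*O (H(W, O) = 2*(-36*O + 394) = 2*(394 - 36*O) = 788 - 72*O)
(-475023 - 444692)/(H(-619, 637) + 176667) = (-475023 - 444692)/((788 - 72*637) + 176667) = -919715/((788 - 45864) + 176667) = -919715/(-45076 + 176667) = -919715/131591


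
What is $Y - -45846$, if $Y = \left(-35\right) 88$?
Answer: $42766$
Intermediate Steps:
$Y = -3080$
$Y - -45846 = -3080 - -45846 = -3080 + 45846 = 42766$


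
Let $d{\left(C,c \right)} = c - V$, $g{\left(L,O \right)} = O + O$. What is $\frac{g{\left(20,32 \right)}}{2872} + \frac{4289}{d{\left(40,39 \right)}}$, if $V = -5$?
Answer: $\frac{1540103}{15796} \approx 97.5$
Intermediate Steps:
$g{\left(L,O \right)} = 2 O$
$d{\left(C,c \right)} = 5 + c$ ($d{\left(C,c \right)} = c - -5 = c + 5 = 5 + c$)
$\frac{g{\left(20,32 \right)}}{2872} + \frac{4289}{d{\left(40,39 \right)}} = \frac{2 \cdot 32}{2872} + \frac{4289}{5 + 39} = 64 \cdot \frac{1}{2872} + \frac{4289}{44} = \frac{8}{359} + 4289 \cdot \frac{1}{44} = \frac{8}{359} + \frac{4289}{44} = \frac{1540103}{15796}$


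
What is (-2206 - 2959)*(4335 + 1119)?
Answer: -28169910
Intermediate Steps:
(-2206 - 2959)*(4335 + 1119) = -5165*5454 = -28169910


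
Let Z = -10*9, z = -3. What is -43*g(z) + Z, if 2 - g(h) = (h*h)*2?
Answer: 598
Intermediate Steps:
g(h) = 2 - 2*h**2 (g(h) = 2 - h*h*2 = 2 - h**2*2 = 2 - 2*h**2)
Z = -90
-43*g(z) + Z = -43*(2 - 2*(-3)**2) - 90 = -43*(2 - 2*9) - 90 = -43*(2 - 18) - 90 = -43*(-16) - 90 = 688 - 90 = 598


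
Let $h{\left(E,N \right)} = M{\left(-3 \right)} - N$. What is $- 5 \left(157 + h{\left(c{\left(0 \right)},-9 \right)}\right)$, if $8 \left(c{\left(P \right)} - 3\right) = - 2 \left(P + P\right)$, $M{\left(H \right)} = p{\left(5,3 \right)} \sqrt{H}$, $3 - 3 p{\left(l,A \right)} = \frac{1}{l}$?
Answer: $-830 - \frac{14 i \sqrt{3}}{3} \approx -830.0 - 8.0829 i$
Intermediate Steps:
$p{\left(l,A \right)} = 1 - \frac{1}{3 l}$
$M{\left(H \right)} = \frac{14 \sqrt{H}}{15}$ ($M{\left(H \right)} = \frac{- \frac{1}{3} + 5}{5} \sqrt{H} = \frac{1}{5} \cdot \frac{14}{3} \sqrt{H} = \frac{14 \sqrt{H}}{15}$)
$c{\left(P \right)} = 3 - \frac{P}{2}$ ($c{\left(P \right)} = 3 + \frac{\left(-2\right) \left(P + P\right)}{8} = 3 + \frac{\left(-2\right) 2 P}{8} = 3 + \frac{\left(-4\right) P}{8} = 3 - \frac{P}{2}$)
$h{\left(E,N \right)} = - N + \frac{14 i \sqrt{3}}{15}$ ($h{\left(E,N \right)} = \frac{14 \sqrt{-3}}{15} - N = \frac{14 i \sqrt{3}}{15} - N = - N + \frac{14 i \sqrt{3}}{15}$)
$- 5 \left(157 + h{\left(c{\left(0 \right)},-9 \right)}\right) = - 5 \left(157 + \left(\left(-1\right) \left(-9\right) + \frac{14 i \sqrt{3}}{15}\right)\right) = - 5 \left(157 + \left(9 + \frac{14 i \sqrt{3}}{15}\right)\right) = - 5 \left(166 + \frac{14 i \sqrt{3}}{15}\right) = -830 - \frac{14 i \sqrt{3}}{3}$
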